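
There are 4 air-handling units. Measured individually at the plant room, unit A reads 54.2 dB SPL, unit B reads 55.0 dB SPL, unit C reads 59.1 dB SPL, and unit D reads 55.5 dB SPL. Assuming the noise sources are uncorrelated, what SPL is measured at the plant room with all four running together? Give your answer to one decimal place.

62.4 dB SPL

Uncorrelated sources add in intensity (power), not in dB.
L_total = 10·log₁₀(10^(54.2/10) + 10^(55.0/10) + 10^(59.1/10) + 10^(55.5/10)) = 10·log₁₀(1747000) = 62.4 dB SPL.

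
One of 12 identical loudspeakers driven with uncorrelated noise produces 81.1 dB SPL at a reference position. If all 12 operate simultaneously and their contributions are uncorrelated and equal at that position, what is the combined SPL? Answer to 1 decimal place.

12 equal incoherent sources raise the level by 10·log₁₀(12) = 10.79 dB.
L_total = 81.1 + 10.79 = 91.9 dB SPL.

91.9 dB SPL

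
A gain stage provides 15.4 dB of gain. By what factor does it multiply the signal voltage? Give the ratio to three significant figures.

5.89

Voltage ratio = 10^(dB/20).
10^(15.4/20) = 10^(0.7700) = 5.89.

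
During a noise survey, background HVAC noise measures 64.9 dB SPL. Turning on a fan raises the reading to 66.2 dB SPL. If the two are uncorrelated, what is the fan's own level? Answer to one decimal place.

Subtract intensities: L_src = 10·log₁₀(10^(L_total/10) − 10^(L_bg/10)).
L_src = 10·log₁₀(10^(66.2/10) − 10^(64.9/10)) = 10·log₁₀(1078000) = 60.3 dB SPL.

60.3 dB SPL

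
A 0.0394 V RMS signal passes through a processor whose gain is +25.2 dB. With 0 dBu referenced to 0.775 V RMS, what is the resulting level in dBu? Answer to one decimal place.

Input level: 20·log₁₀(0.0394/0.775) = -25.88 dBu.
Output: -25.88 + 25.2 = -0.7 dBu.

-0.7 dBu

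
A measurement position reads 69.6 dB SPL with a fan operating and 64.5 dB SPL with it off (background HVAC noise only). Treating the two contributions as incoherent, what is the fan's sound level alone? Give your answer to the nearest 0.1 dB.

Background correction is a power subtraction:
L_src = 10·log₁₀(10^(69.6/10) − 10^(64.5/10)) = 10·log₁₀(6302000) = 68.0 dB SPL.

68.0 dB SPL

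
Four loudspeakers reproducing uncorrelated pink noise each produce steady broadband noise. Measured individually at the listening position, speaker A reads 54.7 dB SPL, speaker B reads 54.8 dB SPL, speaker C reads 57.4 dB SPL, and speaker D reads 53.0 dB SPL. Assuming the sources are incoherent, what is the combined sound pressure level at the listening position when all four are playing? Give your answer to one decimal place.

Add the sources as powers (linear), then convert back to dB:
L_total = 10·log₁₀(10^(54.7/10) + 10^(54.8/10) + 10^(57.4/10) + 10^(53.0/10)) = 10·log₁₀(1346000) = 61.3 dB SPL.

61.3 dB SPL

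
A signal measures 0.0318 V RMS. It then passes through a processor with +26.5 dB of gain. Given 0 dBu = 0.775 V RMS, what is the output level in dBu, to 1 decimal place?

-1.2 dBu

Input level: 20·log₁₀(0.0318/0.775) = -27.74 dBu.
Output: -27.74 + 26.5 = -1.2 dBu.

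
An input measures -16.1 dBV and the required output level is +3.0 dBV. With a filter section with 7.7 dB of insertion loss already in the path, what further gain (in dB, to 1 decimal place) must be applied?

26.8 dB

The required make-up gain is the shortfall in the dB sum.
G = +3.0 − (-16.1) + 7.7 = 26.8 dB.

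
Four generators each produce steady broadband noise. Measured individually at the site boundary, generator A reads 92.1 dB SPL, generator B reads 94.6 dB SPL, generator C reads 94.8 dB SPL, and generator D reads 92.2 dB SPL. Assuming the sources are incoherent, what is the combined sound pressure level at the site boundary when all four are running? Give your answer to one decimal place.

99.6 dB SPL

Uncorrelated sources add in intensity (power), not in dB.
L_total = 10·log₁₀(10^(92.1/10) + 10^(94.6/10) + 10^(94.8/10) + 10^(92.2/10)) = 10·log₁₀(9185000000) = 99.6 dB SPL.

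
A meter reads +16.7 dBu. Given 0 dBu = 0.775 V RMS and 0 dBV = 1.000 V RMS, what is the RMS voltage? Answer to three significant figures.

V = 0.775 V × 10^(+16.7/20).
= 0.775 × 6.839 = 5.30 V.

5.30 V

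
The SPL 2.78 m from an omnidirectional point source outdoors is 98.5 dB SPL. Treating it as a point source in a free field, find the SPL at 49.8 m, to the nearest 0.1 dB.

73.4 dB SPL

Inverse-square spreading gives ΔL = −20·log₁₀(d₂/d₁).
ΔL = −20·log₁₀(49.8/2.78) = -25.06 dB, so L₂ = 98.5 + (-25.06) = 73.4 dB SPL.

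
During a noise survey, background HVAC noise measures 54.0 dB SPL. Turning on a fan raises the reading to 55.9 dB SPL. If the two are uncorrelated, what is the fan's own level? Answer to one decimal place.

Subtract intensities: L_src = 10·log₁₀(10^(L_total/10) − 10^(L_bg/10)).
L_src = 10·log₁₀(10^(55.9/10) − 10^(54.0/10)) = 10·log₁₀(137900) = 51.4 dB SPL.

51.4 dB SPL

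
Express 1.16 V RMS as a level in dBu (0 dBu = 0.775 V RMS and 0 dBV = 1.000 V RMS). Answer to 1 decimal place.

+3.5 dBu

dBu = 20·log₁₀(V / 0.775 V).
20·log₁₀(1.16/0.775) = +3.5 dBu.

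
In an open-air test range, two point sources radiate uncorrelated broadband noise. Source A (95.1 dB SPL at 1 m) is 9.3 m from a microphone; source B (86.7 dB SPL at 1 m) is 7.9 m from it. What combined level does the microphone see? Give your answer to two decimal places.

76.52 dB SPL

At the listener: L_A = 95.1 − 20·log₁₀(9.3) = 75.730 dB; L_B = 86.7 − 20·log₁₀(7.9) = 68.747 dB.
Combined: 10·log₁₀(10^(75.730/10)+10^(68.747/10)) = 76.52 dB SPL.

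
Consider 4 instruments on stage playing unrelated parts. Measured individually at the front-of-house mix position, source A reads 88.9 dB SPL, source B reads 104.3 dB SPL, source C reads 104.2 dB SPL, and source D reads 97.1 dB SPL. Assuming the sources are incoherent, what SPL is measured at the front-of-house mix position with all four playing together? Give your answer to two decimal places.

Uncorrelated sources add in intensity (power), not in dB.
L_total = 10·log₁₀(10^(88.9/10) + 10^(104.3/10) + 10^(104.2/10) + 10^(97.1/10)) = 10·log₁₀(59123000000) = 107.72 dB SPL.

107.72 dB SPL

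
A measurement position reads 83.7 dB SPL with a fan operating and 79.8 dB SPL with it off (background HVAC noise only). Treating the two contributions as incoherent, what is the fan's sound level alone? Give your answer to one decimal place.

Background correction is a power subtraction:
L_src = 10·log₁₀(10^(83.7/10) − 10^(79.8/10)) = 10·log₁₀(138900000) = 81.4 dB SPL.

81.4 dB SPL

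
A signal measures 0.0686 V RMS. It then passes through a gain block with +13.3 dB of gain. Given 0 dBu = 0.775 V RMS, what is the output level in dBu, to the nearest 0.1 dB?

-7.8 dBu

Input level: 20·log₁₀(0.0686/0.775) = -21.06 dBu.
Output: -21.06 + 13.3 = -7.8 dBu.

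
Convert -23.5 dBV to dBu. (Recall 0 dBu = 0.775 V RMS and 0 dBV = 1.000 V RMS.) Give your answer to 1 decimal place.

-21.3 dBu

The offset between the scales is 20·log₁₀(0.775/1.000) = −2.214 dB.
So dBu = -23.5 + 2.214 = -21.3 dBu.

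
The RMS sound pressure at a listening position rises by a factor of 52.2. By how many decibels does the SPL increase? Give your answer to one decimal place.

SPL change from a pressure ratio uses the 20·log₁₀ form:
20·log₁₀(52.2) = 34.4 dB.

34.4 dB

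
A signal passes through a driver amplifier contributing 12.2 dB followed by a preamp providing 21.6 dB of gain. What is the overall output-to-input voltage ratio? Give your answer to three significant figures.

Net gain = 12.2 + 21.6 = 33.8 dB.
Voltage ratio = 10^(33.8/20) = 49.0.

49.0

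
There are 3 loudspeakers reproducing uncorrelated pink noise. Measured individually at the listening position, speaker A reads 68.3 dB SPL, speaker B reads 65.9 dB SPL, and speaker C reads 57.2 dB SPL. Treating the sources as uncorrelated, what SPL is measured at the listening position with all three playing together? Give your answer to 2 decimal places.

Add the sources as powers (linear), then convert back to dB:
L_total = 10·log₁₀(10^(68.3/10) + 10^(65.9/10) + 10^(57.2/10)) = 10·log₁₀(11180000) = 70.48 dB SPL.

70.48 dB SPL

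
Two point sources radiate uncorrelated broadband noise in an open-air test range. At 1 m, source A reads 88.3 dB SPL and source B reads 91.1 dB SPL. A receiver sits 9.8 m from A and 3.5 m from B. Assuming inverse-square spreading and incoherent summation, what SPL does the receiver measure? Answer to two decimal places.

At the listener: L_A = 88.3 − 20·log₁₀(9.8) = 68.475 dB; L_B = 91.1 − 20·log₁₀(3.5) = 80.219 dB.
Combined: 10·log₁₀(10^(68.475/10)+10^(80.219/10)) = 80.50 dB SPL.

80.50 dB SPL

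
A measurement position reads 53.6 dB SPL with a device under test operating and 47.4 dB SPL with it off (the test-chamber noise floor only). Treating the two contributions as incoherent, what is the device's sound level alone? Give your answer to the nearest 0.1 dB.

Remove the background by subtracting linear intensities:
L_src = 10·log₁₀(10^(53.6/10) − 10^(47.4/10)) = 10·log₁₀(174100) = 52.4 dB SPL.

52.4 dB SPL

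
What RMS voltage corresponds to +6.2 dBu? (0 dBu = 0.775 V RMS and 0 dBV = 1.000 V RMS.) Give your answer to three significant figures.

V = 0.775 V × 10^(+6.2/20).
= 0.775 × 2.042 = 1.58 V.

1.58 V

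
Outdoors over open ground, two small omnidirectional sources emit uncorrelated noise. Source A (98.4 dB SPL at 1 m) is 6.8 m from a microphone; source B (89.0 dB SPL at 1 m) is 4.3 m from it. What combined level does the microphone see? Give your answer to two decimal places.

At the listener: L_A = 98.4 − 20·log₁₀(6.8) = 81.750 dB; L_B = 89.0 − 20·log₁₀(4.3) = 76.331 dB.
Combined: 10·log₁₀(10^(81.750/10)+10^(76.331/10)) = 82.85 dB SPL.

82.85 dB SPL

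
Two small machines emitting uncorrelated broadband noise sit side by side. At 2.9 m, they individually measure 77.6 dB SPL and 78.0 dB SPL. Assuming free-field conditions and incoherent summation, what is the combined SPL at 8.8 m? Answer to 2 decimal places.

Combined at 2.9 m: 10·log₁₀(10^(77.6/10)+10^(78.0/10)) = 80.815 dB SPL.
Then apply −20·log₁₀(8.8/2.9) = -9.642 dB → 71.17 dB SPL.

71.17 dB SPL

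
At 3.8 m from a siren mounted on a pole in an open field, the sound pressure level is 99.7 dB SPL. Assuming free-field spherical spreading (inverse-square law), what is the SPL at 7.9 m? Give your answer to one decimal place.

93.3 dB SPL

For a point source in a free field, ΔL = −20·log₁₀(d₂/d₁).
ΔL = −20·log₁₀(7.9/3.8) = -6.36 dB, so L₂ = 99.7 + (-6.36) = 93.3 dB SPL.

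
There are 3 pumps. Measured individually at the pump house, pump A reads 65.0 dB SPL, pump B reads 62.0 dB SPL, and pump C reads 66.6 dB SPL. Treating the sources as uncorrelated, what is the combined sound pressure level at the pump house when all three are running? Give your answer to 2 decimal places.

69.69 dB SPL

Incoherent sources sum as intensities:
L_total = 10·log₁₀(10^(65.0/10) + 10^(62.0/10) + 10^(66.6/10)) = 10·log₁₀(9318000) = 69.69 dB SPL.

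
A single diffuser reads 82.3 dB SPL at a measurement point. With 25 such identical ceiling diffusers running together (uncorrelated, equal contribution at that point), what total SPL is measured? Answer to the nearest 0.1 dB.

25 equal incoherent sources raise the level by 10·log₁₀(25) = 13.98 dB.
L_total = 82.3 + 13.98 = 96.3 dB SPL.

96.3 dB SPL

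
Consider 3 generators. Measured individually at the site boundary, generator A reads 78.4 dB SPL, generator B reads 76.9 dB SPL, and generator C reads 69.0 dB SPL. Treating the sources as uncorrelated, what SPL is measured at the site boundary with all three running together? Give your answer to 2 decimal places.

81.01 dB SPL

Uncorrelated sources add in intensity (power), not in dB.
L_total = 10·log₁₀(10^(78.4/10) + 10^(76.9/10) + 10^(69.0/10)) = 10·log₁₀(126100000) = 81.01 dB SPL.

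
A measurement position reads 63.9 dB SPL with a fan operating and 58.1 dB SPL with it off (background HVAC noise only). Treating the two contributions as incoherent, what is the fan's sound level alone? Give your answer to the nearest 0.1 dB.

62.6 dB SPL

Subtract intensities: L_src = 10·log₁₀(10^(L_total/10) − 10^(L_bg/10)).
L_src = 10·log₁₀(10^(63.9/10) − 10^(58.1/10)) = 10·log₁₀(1809000) = 62.6 dB SPL.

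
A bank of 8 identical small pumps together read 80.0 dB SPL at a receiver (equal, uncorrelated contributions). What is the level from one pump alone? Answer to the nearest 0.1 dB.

71.0 dB SPL

8 equal incoherent sources add 10·log₁₀(8) = 9.03 dB over one source.
L_one = 80.0 − 9.03 = 71.0 dB SPL.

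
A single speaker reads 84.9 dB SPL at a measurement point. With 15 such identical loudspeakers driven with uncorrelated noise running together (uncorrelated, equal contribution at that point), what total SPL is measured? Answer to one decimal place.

96.7 dB SPL

15 equal incoherent sources raise the level by 10·log₁₀(15) = 11.76 dB.
L_total = 84.9 + 11.76 = 96.7 dB SPL.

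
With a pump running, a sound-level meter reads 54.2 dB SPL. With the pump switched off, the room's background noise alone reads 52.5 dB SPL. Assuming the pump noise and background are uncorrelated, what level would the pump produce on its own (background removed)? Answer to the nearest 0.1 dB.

49.3 dB SPL

Remove the background by subtracting linear intensities:
L_src = 10·log₁₀(10^(54.2/10) − 10^(52.5/10)) = 10·log₁₀(85200) = 49.3 dB SPL.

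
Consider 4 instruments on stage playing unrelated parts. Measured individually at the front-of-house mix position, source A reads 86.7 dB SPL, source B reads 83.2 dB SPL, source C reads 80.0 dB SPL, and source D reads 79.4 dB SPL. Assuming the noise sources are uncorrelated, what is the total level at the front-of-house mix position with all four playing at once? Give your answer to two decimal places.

89.36 dB SPL

Incoherent sources sum as intensities:
L_total = 10·log₁₀(10^(86.7/10) + 10^(83.2/10) + 10^(80.0/10) + 10^(79.4/10)) = 10·log₁₀(863800000) = 89.36 dB SPL.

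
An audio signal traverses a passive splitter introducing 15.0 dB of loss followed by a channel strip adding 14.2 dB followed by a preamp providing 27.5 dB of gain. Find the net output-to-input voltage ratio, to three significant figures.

Net gain = (−15.0) + 14.2 + 27.5 = 26.7 dB.
Voltage ratio = 10^(26.7/20) = 21.6.

21.6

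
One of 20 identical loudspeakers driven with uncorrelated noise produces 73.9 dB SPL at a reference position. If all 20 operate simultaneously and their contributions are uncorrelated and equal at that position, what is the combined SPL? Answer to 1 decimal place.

20 equal incoherent sources raise the level by 10·log₁₀(20) = 13.01 dB.
L_total = 73.9 + 13.01 = 86.9 dB SPL.

86.9 dB SPL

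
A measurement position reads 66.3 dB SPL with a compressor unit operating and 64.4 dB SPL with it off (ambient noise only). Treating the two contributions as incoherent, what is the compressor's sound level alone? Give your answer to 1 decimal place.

61.8 dB SPL

Remove the background by subtracting linear intensities:
L_src = 10·log₁₀(10^(66.3/10) − 10^(64.4/10)) = 10·log₁₀(1512000) = 61.8 dB SPL.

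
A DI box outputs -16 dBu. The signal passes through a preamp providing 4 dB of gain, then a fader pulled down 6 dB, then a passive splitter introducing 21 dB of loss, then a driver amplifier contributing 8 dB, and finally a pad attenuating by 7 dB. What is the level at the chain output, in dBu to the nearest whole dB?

Gain stages sum in dB:
-16 + 4 − 6 − 21 + 8 − 7 = -38 dBu.

-38 dBu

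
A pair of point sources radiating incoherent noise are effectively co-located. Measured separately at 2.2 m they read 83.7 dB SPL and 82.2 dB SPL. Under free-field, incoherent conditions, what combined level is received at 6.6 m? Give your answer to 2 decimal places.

76.48 dB SPL

Combined at 2.2 m: 10·log₁₀(10^(83.7/10)+10^(82.2/10)) = 86.025 dB SPL.
Then apply −20·log₁₀(6.6/2.2) = -9.542 dB → 76.48 dB SPL.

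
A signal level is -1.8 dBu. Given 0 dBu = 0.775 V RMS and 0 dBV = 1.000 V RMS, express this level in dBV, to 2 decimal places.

-4.01 dBV

The offset between the scales is 20·log₁₀(0.775/1.000) = −2.214 dB.
So dBV = -1.8 − 2.214 = -4.01 dBV.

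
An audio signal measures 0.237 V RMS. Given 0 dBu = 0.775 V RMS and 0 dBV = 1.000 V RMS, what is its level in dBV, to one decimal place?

dBV = 20·log₁₀(V / 1.000 V).
20·log₁₀(0.237/1.000) = -12.5 dBV.

-12.5 dBV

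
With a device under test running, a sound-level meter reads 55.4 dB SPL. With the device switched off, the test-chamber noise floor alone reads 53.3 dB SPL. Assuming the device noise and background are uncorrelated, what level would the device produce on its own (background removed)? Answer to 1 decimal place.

51.2 dB SPL

Subtract intensities: L_src = 10·log₁₀(10^(L_total/10) − 10^(L_bg/10)).
L_src = 10·log₁₀(10^(55.4/10) − 10^(53.3/10)) = 10·log₁₀(132900) = 51.2 dB SPL.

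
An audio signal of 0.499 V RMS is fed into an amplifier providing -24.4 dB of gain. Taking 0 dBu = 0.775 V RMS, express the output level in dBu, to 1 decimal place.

-28.2 dBu

Input level: 20·log₁₀(0.499/0.775) = -3.82 dBu.
Output: -3.82 − 24.4 = -28.2 dBu.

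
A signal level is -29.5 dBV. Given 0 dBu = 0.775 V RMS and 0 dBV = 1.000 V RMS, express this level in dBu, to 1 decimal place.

-27.3 dBu

The offset between the scales is 20·log₁₀(0.775/1.000) = −2.214 dB.
So dBu = -29.5 + 2.214 = -27.3 dBu.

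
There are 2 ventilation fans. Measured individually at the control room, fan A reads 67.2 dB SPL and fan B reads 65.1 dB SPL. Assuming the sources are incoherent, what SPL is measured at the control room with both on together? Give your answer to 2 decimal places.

Uncorrelated sources add in intensity (power), not in dB.
L_total = 10·log₁₀(10^(67.2/10) + 10^(65.1/10)) = 10·log₁₀(8484000) = 69.29 dB SPL.

69.29 dB SPL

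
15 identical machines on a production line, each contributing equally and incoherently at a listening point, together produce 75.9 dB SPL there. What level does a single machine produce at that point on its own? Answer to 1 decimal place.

64.1 dB SPL

15 equal incoherent sources add 10·log₁₀(15) = 11.76 dB over one source.
L_one = 75.9 − 11.76 = 64.1 dB SPL.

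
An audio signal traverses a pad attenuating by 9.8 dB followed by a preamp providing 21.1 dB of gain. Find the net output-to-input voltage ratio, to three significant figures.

Net gain = (−9.8) + 21.1 = 11.3 dB.
Voltage ratio = 10^(11.3/20) = 3.67.

3.67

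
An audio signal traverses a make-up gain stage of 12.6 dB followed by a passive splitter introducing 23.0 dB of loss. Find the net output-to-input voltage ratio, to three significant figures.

0.302

Net gain = 12.6 + (−23.0) = -10.4 dB.
Voltage ratio = 10^(-10.4/20) = 0.302.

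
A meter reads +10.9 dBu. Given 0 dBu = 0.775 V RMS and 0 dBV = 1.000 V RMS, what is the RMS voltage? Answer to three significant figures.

V = 0.775 V × 10^(+10.9/20).
= 0.775 × 3.508 = 2.72 V.

2.72 V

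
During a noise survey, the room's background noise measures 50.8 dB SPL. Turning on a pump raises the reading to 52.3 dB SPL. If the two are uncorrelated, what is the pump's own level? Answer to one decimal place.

Background correction is a power subtraction:
L_src = 10·log₁₀(10^(52.3/10) − 10^(50.8/10)) = 10·log₁₀(49600) = 47.0 dB SPL.

47.0 dB SPL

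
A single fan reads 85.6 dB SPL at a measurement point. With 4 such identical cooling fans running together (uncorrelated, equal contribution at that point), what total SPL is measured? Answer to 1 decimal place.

91.6 dB SPL

4 equal incoherent sources raise the level by 10·log₁₀(4) = 6.02 dB.
L_total = 85.6 + 6.02 = 91.6 dB SPL.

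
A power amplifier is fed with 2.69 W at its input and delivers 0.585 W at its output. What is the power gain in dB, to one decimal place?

Power ratio → dB uses the 10·log₁₀ form:
10·log₁₀(0.585/2.69) = 10·log₁₀(0.2175) = -6.6 dB.

-6.6 dB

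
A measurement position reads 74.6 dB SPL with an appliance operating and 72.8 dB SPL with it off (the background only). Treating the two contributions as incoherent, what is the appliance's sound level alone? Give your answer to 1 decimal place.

69.9 dB SPL

Subtract intensities: L_src = 10·log₁₀(10^(L_total/10) − 10^(L_bg/10)).
L_src = 10·log₁₀(10^(74.6/10) − 10^(72.8/10)) = 10·log₁₀(9786000) = 69.9 dB SPL.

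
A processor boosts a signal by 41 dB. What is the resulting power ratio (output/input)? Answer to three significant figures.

Power ratio = 10^(dB/10).
10^(41/10) = 10^(4.100) = 12600.

12600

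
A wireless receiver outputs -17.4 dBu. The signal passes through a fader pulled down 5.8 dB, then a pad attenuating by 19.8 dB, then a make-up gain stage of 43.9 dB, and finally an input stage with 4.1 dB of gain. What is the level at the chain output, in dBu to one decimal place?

Gain stages sum in dB:
-17.4 − 5.8 − 19.8 + 43.9 + 4.1 = +5.0 dBu.

+5.0 dBu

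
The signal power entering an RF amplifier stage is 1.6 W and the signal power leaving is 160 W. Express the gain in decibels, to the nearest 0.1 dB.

20.0 dB

Power is a power quantity, so gain = 10·log₁₀(P_out/P_in).
10·log₁₀(160/1.6) = 10·log₁₀(100.0) = 20.0 dB.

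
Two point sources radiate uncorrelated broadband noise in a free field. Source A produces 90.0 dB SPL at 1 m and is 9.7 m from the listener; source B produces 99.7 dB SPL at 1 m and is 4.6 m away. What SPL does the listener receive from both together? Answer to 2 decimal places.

At the listener: L_A = 90.0 − 20·log₁₀(9.7) = 70.265 dB; L_B = 99.7 − 20·log₁₀(4.6) = 86.445 dB.
Combined: 10·log₁₀(10^(70.265/10)+10^(86.445/10)) = 86.55 dB SPL.

86.55 dB SPL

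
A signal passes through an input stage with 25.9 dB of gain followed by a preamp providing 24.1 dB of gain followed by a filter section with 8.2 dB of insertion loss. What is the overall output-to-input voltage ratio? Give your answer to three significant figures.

123

Net gain = 25.9 + 24.1 + (−8.2) = 41.8 dB.
Voltage ratio = 10^(41.8/20) = 123.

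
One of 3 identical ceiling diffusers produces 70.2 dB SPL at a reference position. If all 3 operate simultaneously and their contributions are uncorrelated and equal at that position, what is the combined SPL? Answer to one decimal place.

75.0 dB SPL

3 equal incoherent sources raise the level by 10·log₁₀(3) = 4.77 dB.
L_total = 70.2 + 4.77 = 75.0 dB SPL.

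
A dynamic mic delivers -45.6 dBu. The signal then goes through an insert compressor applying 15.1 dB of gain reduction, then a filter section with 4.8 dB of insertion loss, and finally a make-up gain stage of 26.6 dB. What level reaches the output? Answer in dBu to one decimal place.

-38.9 dBu

Gain stages sum in dB:
-45.6 − 15.1 − 4.8 + 26.6 = -38.9 dBu.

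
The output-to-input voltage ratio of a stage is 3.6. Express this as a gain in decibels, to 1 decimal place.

For a voltage ratio, dB = 20·log₁₀(V₂/V₁).
20·log₁₀(3.6) = 11.1 dB.

11.1 dB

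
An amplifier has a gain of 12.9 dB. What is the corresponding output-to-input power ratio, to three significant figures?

Power ratio = 10^(dB/10).
10^(12.9/10) = 10^(1.290) = 19.5.

19.5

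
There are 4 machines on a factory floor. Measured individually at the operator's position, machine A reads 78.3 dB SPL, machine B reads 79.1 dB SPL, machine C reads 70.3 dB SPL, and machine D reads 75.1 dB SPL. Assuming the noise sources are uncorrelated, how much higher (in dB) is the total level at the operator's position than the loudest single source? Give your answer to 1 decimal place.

3.7 dB

Incoherent sources sum as intensities:
L_total = 10·log₁₀(10^(78.3/10) + 10^(79.1/10) + 10^(70.3/10) + 10^(75.1/10)) = 82.83 dB SPL.
Excess over the loudest (79.1 dB): 82.83 − 79.1 = 3.7 dB.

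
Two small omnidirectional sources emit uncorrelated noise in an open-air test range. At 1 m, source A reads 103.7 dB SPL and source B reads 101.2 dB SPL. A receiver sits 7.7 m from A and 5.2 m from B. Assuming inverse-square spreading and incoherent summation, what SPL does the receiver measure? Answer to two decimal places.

89.46 dB SPL

At the listener: L_A = 103.7 − 20·log₁₀(7.7) = 85.970 dB; L_B = 101.2 − 20·log₁₀(5.2) = 86.880 dB.
Combined: 10·log₁₀(10^(85.970/10)+10^(86.880/10)) = 89.46 dB SPL.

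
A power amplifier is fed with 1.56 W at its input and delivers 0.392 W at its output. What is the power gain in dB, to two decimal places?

-6.00 dB

For a power ratio, dB = 10·log₁₀(P₂/P₁).
10·log₁₀(0.392/1.56) = 10·log₁₀(0.2513) = -6.00 dB.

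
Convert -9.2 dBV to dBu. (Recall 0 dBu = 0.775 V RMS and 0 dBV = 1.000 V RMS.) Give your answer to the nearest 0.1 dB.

The offset between the scales is 20·log₁₀(0.775/1.000) = −2.214 dB.
So dBu = -9.2 + 2.214 = -7.0 dBu.

-7.0 dBu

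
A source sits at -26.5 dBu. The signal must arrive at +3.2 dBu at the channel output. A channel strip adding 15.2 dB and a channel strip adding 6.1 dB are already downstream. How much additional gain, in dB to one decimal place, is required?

8.4 dB

The required make-up gain is the shortfall in the dB sum.
G = +3.2 − (-26.5) − 15.2 − 6.1 = 8.4 dB.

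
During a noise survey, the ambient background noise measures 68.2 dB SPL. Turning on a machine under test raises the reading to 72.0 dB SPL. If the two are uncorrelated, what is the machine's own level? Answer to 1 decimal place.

69.7 dB SPL

Subtract intensities: L_src = 10·log₁₀(10^(L_total/10) − 10^(L_bg/10)).
L_src = 10·log₁₀(10^(72.0/10) − 10^(68.2/10)) = 10·log₁₀(9242000) = 69.7 dB SPL.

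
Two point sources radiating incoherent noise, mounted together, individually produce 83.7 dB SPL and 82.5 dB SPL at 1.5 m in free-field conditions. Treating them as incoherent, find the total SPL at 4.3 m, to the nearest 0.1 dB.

Combined at 1.5 m: 10·log₁₀(10^(83.7/10)+10^(82.5/10)) = 86.15 dB SPL.
Then apply −20·log₁₀(4.3/1.5) = -9.15 dB → 77.0 dB SPL.

77.0 dB SPL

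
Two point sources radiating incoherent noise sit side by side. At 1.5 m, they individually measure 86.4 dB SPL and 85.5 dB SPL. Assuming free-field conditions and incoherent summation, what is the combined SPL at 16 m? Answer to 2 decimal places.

Combined at 1.5 m: 10·log₁₀(10^(86.4/10)+10^(85.5/10)) = 88.984 dB SPL.
Then apply −20·log₁₀(16/1.5) = -20.561 dB → 68.42 dB SPL.

68.42 dB SPL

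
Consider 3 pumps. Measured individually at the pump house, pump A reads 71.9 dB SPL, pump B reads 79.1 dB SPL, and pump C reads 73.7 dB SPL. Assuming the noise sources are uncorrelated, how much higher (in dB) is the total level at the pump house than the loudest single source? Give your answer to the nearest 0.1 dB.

Add the sources as powers (linear), then convert back to dB:
L_total = 10·log₁₀(10^(71.9/10) + 10^(79.1/10) + 10^(73.7/10)) = 80.80 dB SPL.
Excess over the loudest (79.1 dB): 80.80 − 79.1 = 1.7 dB.

1.7 dB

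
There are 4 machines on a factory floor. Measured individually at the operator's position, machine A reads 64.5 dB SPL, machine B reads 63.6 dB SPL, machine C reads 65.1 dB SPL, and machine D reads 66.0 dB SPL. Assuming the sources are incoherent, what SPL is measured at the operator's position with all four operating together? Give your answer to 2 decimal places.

70.91 dB SPL

Add the sources as powers (linear), then convert back to dB:
L_total = 10·log₁₀(10^(64.5/10) + 10^(63.6/10) + 10^(65.1/10) + 10^(66.0/10)) = 10·log₁₀(12330000) = 70.91 dB SPL.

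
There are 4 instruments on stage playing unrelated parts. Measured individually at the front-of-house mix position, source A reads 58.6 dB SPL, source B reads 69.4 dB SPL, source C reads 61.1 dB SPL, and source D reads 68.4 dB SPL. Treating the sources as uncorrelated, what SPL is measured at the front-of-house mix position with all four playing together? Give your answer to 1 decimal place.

72.5 dB SPL

Add the sources as powers (linear), then convert back to dB:
L_total = 10·log₁₀(10^(58.6/10) + 10^(69.4/10) + 10^(61.1/10) + 10^(68.4/10)) = 10·log₁₀(17640000) = 72.5 dB SPL.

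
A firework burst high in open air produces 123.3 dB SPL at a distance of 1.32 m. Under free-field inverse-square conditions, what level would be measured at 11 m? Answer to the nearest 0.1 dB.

Free-field point source: level drops by 20·log₁₀ of the distance ratio.
ΔL = −20·log₁₀(11/1.32) = -18.42 dB, so L₂ = 123.3 + (-18.42) = 104.9 dB SPL.

104.9 dB SPL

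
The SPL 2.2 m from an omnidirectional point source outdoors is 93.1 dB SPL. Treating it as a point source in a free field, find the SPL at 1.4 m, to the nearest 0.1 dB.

For a point source in a free field, ΔL = −20·log₁₀(d₂/d₁).
ΔL = −20·log₁₀(1.4/2.2) = 3.93 dB, so L₂ = 93.1 + (3.93) = 97.0 dB SPL.

97.0 dB SPL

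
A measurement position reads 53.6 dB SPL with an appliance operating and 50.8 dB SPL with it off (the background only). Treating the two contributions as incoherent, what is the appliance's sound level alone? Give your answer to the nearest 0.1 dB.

50.4 dB SPL

Subtract intensities: L_src = 10·log₁₀(10^(L_total/10) − 10^(L_bg/10)).
L_src = 10·log₁₀(10^(53.6/10) − 10^(50.8/10)) = 10·log₁₀(108900) = 50.4 dB SPL.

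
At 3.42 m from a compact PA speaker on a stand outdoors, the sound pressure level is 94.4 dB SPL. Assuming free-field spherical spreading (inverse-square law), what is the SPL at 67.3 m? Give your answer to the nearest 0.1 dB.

68.5 dB SPL

Inverse-square spreading gives ΔL = −20·log₁₀(d₂/d₁).
ΔL = −20·log₁₀(67.3/3.42) = -25.88 dB, so L₂ = 94.4 + (-25.88) = 68.5 dB SPL.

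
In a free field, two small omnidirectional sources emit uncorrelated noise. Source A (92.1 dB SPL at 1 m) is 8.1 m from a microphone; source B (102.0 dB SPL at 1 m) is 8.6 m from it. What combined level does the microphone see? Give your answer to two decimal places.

At the listener: L_A = 92.1 − 20·log₁₀(8.1) = 73.930 dB; L_B = 102.0 − 20·log₁₀(8.6) = 83.310 dB.
Combined: 10·log₁₀(10^(73.930/10)+10^(83.310/10)) = 83.78 dB SPL.

83.78 dB SPL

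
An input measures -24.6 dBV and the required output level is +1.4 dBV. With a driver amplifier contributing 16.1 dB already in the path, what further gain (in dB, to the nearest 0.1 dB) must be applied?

9.9 dB

The required make-up gain is the shortfall in the dB sum.
G = +1.4 − (-24.6) − 16.1 = 9.9 dB.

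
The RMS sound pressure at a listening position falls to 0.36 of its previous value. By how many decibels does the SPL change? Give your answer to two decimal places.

Sound pressure is an amplitude quantity: ΔL = 20·log₁₀(p₂/p₁).
20·log₁₀(0.36) = -8.87 dB.

-8.87 dB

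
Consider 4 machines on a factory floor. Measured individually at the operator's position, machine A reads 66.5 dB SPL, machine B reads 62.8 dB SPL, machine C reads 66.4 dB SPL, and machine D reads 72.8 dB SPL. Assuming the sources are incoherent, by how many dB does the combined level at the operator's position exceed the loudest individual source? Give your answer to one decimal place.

Add the sources as powers (linear), then convert back to dB:
L_total = 10·log₁₀(10^(66.5/10) + 10^(62.8/10) + 10^(66.4/10) + 10^(72.8/10)) = 74.74 dB SPL.
Excess over the loudest (72.8 dB): 74.74 − 72.8 = 1.9 dB.

1.9 dB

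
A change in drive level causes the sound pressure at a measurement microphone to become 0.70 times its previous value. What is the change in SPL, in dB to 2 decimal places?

SPL change from a pressure ratio uses the 20·log₁₀ form:
20·log₁₀(0.70) = -3.10 dB.

-3.10 dB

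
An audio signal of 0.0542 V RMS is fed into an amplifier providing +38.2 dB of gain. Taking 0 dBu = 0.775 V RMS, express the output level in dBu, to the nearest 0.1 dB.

Input level: 20·log₁₀(0.0542/0.775) = -23.11 dBu.
Output: -23.11 + 38.2 = +15.1 dBu.

+15.1 dBu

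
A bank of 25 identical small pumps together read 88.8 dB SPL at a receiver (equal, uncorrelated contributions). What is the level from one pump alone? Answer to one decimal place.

25 equal incoherent sources add 10·log₁₀(25) = 13.98 dB over one source.
L_one = 88.8 − 13.98 = 74.8 dB SPL.

74.8 dB SPL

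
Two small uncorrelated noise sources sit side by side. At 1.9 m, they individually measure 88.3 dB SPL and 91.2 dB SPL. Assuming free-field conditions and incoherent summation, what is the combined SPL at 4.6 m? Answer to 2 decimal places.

Combined at 1.9 m: 10·log₁₀(10^(88.3/10)+10^(91.2/10)) = 92.998 dB SPL.
Then apply −20·log₁₀(4.6/1.9) = -7.680 dB → 85.32 dB SPL.

85.32 dB SPL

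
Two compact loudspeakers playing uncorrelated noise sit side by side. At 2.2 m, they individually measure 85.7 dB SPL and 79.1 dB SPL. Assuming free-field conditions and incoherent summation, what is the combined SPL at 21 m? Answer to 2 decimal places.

Combined at 2.2 m: 10·log₁₀(10^(85.7/10)+10^(79.1/10)) = 86.559 dB SPL.
Then apply −20·log₁₀(21/2.2) = -19.596 dB → 66.96 dB SPL.

66.96 dB SPL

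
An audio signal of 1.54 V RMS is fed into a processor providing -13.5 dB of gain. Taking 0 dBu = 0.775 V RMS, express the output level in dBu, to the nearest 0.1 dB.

Input level: 20·log₁₀(1.54/0.775) = 5.96 dBu.
Output: 5.96 − 13.5 = -7.5 dBu.

-7.5 dBu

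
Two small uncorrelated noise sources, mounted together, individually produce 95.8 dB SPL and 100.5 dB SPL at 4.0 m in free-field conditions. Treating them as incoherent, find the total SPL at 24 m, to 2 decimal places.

Combined at 4.0 m: 10·log₁₀(10^(95.8/10)+10^(100.5/10)) = 101.767 dB SPL.
Then apply −20·log₁₀(24/4.0) = -15.563 dB → 86.20 dB SPL.

86.20 dB SPL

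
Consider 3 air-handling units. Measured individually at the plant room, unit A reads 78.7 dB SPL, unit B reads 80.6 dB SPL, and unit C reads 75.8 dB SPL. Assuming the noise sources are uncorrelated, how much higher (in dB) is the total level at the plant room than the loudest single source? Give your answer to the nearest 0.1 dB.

3.0 dB

Add the sources as powers (linear), then convert back to dB:
L_total = 10·log₁₀(10^(78.7/10) + 10^(80.6/10) + 10^(75.8/10)) = 83.56 dB SPL.
Excess over the loudest (80.6 dB): 83.56 − 80.6 = 3.0 dB.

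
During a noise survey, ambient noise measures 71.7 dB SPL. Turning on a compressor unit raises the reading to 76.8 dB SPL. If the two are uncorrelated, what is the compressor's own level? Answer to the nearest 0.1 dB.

Subtract intensities: L_src = 10·log₁₀(10^(L_total/10) − 10^(L_bg/10)).
L_src = 10·log₁₀(10^(76.8/10) − 10^(71.7/10)) = 10·log₁₀(33070000) = 75.2 dB SPL.

75.2 dB SPL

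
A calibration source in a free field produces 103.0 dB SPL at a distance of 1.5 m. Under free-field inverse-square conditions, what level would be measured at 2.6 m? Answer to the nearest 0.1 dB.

Free-field point source: level drops by 20·log₁₀ of the distance ratio.
ΔL = −20·log₁₀(2.6/1.5) = -4.78 dB, so L₂ = 103.0 + (-4.78) = 98.2 dB SPL.

98.2 dB SPL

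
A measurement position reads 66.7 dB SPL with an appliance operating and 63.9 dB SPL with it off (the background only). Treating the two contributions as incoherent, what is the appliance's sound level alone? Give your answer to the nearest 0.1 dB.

63.5 dB SPL

Subtract intensities: L_src = 10·log₁₀(10^(L_total/10) − 10^(L_bg/10)).
L_src = 10·log₁₀(10^(66.7/10) − 10^(63.9/10)) = 10·log₁₀(2223000) = 63.5 dB SPL.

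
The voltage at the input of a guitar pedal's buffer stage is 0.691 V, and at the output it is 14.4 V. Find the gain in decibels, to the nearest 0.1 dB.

Voltage ratio → dB uses the 20·log₁₀ form:
20·log₁₀(14.4/0.691) = 20·log₁₀(20.84) = 26.4 dB.

26.4 dB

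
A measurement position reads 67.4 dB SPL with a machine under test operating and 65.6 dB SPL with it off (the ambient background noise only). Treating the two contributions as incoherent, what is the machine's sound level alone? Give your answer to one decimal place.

Remove the background by subtracting linear intensities:
L_src = 10·log₁₀(10^(67.4/10) − 10^(65.6/10)) = 10·log₁₀(1865000) = 62.7 dB SPL.

62.7 dB SPL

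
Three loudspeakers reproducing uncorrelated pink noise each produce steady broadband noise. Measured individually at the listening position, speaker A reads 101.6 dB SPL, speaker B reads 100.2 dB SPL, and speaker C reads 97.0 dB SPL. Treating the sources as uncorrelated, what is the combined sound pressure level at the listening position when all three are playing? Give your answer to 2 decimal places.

Uncorrelated sources add in intensity (power), not in dB.
L_total = 10·log₁₀(10^(101.6/10) + 10^(100.2/10) + 10^(97.0/10)) = 10·log₁₀(29938000000) = 104.76 dB SPL.

104.76 dB SPL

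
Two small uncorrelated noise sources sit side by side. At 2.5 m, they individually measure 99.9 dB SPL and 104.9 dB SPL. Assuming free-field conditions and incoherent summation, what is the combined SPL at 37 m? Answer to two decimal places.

Combined at 2.5 m: 10·log₁₀(10^(99.9/10)+10^(104.9/10)) = 106.093 dB SPL.
Then apply −20·log₁₀(37/2.5) = -23.405 dB → 82.69 dB SPL.

82.69 dB SPL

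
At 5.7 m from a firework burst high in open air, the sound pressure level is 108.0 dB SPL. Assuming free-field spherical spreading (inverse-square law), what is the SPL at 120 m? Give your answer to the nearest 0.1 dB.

81.5 dB SPL

For a point source in a free field, ΔL = −20·log₁₀(d₂/d₁).
ΔL = −20·log₁₀(120/5.7) = -26.47 dB, so L₂ = 108.0 + (-26.47) = 81.5 dB SPL.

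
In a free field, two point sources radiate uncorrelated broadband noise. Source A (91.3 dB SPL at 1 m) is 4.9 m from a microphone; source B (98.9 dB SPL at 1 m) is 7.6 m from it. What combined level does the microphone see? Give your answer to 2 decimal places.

At the listener: L_A = 91.3 − 20·log₁₀(4.9) = 77.496 dB; L_B = 98.9 − 20·log₁₀(7.6) = 81.284 dB.
Combined: 10·log₁₀(10^(77.496/10)+10^(81.284/10)) = 82.80 dB SPL.

82.80 dB SPL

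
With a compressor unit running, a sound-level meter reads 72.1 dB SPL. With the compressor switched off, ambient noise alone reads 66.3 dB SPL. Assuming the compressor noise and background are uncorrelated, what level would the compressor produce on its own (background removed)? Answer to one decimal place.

Background correction is a power subtraction:
L_src = 10·log₁₀(10^(72.1/10) − 10^(66.3/10)) = 10·log₁₀(11950000) = 70.8 dB SPL.

70.8 dB SPL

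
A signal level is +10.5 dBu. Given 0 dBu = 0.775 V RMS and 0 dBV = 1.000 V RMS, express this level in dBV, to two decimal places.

+8.29 dBV

The offset between the scales is 20·log₁₀(0.775/1.000) = −2.214 dB.
So dBV = +10.5 − 2.214 = +8.29 dBV.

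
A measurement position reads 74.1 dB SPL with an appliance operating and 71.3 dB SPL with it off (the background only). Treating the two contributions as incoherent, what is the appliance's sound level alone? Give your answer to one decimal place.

70.9 dB SPL

Remove the background by subtracting linear intensities:
L_src = 10·log₁₀(10^(74.1/10) − 10^(71.3/10)) = 10·log₁₀(12210000) = 70.9 dB SPL.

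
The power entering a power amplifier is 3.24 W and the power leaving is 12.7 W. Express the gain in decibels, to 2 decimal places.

Power is a power quantity, so gain = 10·log₁₀(P_out/P_in).
10·log₁₀(12.7/3.24) = 10·log₁₀(3.920) = 5.93 dB.

5.93 dB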